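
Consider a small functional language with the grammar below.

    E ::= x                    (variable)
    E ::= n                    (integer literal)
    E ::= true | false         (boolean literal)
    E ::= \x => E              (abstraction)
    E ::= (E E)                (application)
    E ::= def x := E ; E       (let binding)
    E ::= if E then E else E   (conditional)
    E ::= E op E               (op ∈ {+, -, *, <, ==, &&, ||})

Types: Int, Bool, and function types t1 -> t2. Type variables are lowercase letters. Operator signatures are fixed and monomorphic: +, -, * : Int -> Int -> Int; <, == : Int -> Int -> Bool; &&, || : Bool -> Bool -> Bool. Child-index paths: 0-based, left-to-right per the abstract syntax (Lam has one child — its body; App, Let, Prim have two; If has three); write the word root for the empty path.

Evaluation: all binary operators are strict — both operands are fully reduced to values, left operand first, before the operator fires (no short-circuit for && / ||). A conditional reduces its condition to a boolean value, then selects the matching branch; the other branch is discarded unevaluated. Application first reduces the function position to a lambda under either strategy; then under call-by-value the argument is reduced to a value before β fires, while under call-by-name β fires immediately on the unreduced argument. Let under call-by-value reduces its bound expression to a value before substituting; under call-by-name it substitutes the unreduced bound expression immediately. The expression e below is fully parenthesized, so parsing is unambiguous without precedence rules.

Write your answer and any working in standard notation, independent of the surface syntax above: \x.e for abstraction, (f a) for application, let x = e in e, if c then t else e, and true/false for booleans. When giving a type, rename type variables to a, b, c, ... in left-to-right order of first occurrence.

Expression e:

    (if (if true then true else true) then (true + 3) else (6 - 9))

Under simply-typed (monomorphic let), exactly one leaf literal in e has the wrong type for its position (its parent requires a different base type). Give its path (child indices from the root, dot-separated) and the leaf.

Trace:
  unify Bool ~ Bool
  unify Bool ~ Bool
  unify Bool ~ Bool
  unify Bool ~ Int
  FAIL: mismatch Bool ~ Int

Answer: 1.0 : true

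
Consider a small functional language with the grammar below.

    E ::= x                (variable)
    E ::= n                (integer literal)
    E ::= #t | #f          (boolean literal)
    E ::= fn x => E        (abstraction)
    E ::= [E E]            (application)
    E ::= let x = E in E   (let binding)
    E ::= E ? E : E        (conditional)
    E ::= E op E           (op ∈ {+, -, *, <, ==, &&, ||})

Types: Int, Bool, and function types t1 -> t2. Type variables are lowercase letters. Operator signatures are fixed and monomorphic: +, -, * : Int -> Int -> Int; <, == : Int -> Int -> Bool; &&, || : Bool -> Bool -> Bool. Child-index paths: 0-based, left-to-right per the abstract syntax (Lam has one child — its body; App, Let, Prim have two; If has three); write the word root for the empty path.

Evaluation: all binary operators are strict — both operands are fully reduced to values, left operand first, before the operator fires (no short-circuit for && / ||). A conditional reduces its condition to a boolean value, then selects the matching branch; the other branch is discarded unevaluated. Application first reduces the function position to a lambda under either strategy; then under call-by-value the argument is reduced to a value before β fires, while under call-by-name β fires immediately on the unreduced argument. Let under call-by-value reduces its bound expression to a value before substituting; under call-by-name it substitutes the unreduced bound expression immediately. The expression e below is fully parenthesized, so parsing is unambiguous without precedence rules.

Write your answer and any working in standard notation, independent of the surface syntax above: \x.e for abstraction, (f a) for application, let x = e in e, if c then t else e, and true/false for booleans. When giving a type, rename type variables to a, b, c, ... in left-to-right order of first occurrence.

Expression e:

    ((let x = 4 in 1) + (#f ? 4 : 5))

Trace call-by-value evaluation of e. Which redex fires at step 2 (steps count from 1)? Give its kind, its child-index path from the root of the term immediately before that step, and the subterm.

Answer: if at 1 : (if false then 4 else 5)

Derivation:
step 0: ((let x = 4 in 1) + (if false then 4 else 5))
step 1: [let@0] (1 + (if false then 4 else 5))
step 2: [if@1] (1 + 5)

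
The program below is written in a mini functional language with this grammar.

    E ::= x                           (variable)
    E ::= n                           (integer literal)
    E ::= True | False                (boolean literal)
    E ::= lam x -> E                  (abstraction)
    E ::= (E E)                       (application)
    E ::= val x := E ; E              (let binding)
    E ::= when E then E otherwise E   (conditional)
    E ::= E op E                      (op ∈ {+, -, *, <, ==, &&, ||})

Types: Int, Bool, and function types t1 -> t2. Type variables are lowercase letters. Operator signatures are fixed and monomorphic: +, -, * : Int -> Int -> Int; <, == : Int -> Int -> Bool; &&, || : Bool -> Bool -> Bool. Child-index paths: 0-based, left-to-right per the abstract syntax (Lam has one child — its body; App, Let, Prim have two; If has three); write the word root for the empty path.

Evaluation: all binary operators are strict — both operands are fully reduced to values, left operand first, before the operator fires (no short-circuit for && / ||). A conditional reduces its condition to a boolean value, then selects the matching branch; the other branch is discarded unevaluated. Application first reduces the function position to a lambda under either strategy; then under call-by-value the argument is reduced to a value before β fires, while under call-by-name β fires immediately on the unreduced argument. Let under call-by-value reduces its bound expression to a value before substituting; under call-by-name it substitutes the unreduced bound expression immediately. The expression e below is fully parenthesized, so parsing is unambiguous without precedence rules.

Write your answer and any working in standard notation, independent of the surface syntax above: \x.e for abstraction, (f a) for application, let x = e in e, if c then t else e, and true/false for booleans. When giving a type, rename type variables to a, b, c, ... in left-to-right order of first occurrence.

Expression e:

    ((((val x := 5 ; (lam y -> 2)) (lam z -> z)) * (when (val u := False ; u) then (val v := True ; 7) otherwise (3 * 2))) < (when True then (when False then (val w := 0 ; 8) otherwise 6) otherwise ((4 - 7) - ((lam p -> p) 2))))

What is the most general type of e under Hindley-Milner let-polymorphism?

Working:
let x : Int
\y._ : a -> Int
z : b
\z._ : b -> b
  unify a -> Int ~ (b -> b) -> c
  unify a ~ b -> b
  unify Int ~ c
_ _ : Int
  unify Int ~ Int
let u : Bool
u : Bool
  unify Bool ~ Bool
let v : Bool
  unify Int ~ Int
  unify Int ~ Int
  unify Int ~ Int
  unify Int ~ Int
  unify Int ~ Int
  unify Bool ~ Bool
  unify Bool ~ Bool
let w : Int
  unify Int ~ Int
  unify Int ~ Int
  unify Int ~ Int
  unify Int ~ Int
p : d
\p._ : d -> d
  unify d -> d ~ Int -> e
  unify d ~ Int
  unify Int ~ e
_ _ : Int
  unify Int ~ Int
  unify Int ~ Int
  unify Int ~ Int

Answer: Bool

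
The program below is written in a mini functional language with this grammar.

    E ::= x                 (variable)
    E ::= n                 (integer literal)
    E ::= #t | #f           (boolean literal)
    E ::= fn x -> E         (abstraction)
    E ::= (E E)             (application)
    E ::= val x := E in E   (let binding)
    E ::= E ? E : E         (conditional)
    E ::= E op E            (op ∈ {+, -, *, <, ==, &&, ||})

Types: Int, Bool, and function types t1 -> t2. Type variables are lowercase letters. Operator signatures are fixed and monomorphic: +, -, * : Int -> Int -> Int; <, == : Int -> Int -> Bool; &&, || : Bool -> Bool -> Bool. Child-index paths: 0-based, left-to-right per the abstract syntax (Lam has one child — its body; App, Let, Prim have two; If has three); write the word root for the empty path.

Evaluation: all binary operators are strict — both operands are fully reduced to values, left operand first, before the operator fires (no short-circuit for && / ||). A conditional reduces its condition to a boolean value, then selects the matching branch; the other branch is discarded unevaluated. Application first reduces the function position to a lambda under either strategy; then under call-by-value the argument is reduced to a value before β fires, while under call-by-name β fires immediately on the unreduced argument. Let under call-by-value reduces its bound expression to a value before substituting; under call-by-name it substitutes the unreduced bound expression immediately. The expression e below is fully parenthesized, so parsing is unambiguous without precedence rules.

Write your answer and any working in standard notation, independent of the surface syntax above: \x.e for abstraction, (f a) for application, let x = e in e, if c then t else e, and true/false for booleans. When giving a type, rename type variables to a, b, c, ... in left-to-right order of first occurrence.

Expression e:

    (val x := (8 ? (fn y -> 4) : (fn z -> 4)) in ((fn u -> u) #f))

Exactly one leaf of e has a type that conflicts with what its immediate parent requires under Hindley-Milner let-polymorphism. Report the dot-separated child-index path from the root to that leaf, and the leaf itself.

Answer: 0.0 : 8

Trace:
  unify Int ~ Bool
  FAIL: mismatch Int ~ Bool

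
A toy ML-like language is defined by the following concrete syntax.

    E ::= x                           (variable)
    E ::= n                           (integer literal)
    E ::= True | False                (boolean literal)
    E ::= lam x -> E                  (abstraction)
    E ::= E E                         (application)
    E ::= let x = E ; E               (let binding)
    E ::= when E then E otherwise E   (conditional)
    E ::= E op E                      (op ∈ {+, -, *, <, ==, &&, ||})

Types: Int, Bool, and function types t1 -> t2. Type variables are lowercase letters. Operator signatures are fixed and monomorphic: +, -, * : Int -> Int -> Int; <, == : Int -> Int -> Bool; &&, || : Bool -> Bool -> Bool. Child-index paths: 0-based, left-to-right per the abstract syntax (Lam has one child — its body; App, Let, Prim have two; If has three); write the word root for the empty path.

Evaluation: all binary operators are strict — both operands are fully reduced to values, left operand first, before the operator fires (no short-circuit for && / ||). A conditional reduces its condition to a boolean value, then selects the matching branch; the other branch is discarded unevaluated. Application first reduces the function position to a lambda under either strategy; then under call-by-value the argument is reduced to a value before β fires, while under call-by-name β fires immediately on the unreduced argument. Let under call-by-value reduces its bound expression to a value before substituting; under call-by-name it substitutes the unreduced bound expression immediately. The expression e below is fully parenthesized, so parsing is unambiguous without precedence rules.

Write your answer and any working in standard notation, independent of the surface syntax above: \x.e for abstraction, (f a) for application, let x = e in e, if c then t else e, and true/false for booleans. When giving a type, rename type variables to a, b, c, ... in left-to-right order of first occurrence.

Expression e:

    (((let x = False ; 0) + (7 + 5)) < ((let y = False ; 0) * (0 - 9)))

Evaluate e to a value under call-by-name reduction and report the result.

Trace:
step 0: (((let x = false in 0) + (7 + 5)) < ((let y = false in 0) * (0 - 9)))
step 1: [let@0.0] ((0 + (7 + 5)) < ((let y = false in 0) * (0 - 9)))
step 2: [delta@0.1] ((0 + 12) < ((let y = false in 0) * (0 - 9)))
step 3: [delta@0] (12 < ((let y = false in 0) * (0 - 9)))
step 4: [let@1.0] (12 < (0 * (0 - 9)))
step 5: [delta@1.1] (12 < (0 * -9))
step 6: [delta@1] (12 < 0)
step 7: [delta@root] false

Answer: false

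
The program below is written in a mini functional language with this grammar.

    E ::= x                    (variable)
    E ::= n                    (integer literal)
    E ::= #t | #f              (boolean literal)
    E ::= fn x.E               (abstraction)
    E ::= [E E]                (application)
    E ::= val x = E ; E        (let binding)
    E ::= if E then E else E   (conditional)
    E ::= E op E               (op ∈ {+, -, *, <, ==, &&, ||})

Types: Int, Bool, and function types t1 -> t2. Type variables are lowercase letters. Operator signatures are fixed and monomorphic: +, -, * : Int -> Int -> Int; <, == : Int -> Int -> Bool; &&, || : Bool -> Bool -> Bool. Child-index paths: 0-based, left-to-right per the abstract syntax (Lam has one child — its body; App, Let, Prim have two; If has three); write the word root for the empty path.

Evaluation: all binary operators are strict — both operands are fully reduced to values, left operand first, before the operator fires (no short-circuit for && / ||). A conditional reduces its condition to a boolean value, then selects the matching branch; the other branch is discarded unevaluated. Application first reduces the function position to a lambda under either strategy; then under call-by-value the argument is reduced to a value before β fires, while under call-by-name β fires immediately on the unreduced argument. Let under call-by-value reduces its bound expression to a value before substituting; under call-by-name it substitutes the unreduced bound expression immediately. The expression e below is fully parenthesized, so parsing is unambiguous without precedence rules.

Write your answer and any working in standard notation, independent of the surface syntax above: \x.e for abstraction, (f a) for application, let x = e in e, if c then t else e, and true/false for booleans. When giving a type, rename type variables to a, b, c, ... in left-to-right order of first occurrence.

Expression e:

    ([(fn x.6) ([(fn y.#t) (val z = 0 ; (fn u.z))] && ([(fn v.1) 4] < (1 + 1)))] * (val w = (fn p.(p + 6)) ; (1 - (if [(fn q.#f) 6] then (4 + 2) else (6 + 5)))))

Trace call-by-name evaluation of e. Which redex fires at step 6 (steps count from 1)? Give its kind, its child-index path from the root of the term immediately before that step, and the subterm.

Answer: delta at 1 : (1 - 11)

Working:
step 0: (((\x.6) (((\y.true) (let z = 0 in (\u.z))) && (((\v.1) 4) < (1 + 1)))) * (let w = (\p.(p + 6)) in (1 - (if ((\q.false) 6) then (4 + 2) else (6 + 5)))))
step 1: [beta@0] (6 * (let w = (\p.(p + 6)) in (1 - (if ((\q.false) 6) then (4 + 2) else (6 + 5)))))
step 2: [let@1] (6 * (1 - (if ((\q.false) 6) then (4 + 2) else (6 + 5))))
step 3: [beta@1.1.0] (6 * (1 - (if false then (4 + 2) else (6 + 5))))
step 4: [if@1.1] (6 * (1 - (6 + 5)))
step 5: [delta@1.1] (6 * (1 - 11))
step 6: [delta@1] (6 * -10)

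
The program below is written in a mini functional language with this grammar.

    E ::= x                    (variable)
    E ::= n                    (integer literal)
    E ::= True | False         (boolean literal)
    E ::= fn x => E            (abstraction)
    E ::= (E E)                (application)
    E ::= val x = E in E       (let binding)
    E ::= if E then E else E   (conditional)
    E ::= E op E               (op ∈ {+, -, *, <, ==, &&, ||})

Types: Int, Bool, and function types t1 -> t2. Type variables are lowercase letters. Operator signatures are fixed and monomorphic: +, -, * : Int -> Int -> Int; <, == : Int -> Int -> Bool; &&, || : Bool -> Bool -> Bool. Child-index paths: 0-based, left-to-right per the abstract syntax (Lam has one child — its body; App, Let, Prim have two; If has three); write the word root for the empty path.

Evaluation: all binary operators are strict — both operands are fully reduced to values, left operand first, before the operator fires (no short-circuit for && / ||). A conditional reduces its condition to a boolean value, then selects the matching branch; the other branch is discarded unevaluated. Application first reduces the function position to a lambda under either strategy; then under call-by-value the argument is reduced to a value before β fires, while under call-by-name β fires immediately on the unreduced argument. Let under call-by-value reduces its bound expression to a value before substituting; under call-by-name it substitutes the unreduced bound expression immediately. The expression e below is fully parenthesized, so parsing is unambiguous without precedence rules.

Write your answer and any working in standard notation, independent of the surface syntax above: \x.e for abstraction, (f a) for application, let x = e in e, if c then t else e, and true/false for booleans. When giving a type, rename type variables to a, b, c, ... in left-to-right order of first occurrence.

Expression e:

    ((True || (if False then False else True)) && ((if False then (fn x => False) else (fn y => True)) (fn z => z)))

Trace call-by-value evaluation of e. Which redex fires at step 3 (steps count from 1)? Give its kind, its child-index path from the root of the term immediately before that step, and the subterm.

Answer: if at 1.0 : (if false then (\x.false) else (\y.true))

Trace:
step 0: ((true || (if false then false else true)) && ((if false then (\x.false) else (\y.true)) (\z.z)))
step 1: [if@0.1] ((true || true) && ((if false then (\x.false) else (\y.true)) (\z.z)))
step 2: [delta@0] (true && ((if false then (\x.false) else (\y.true)) (\z.z)))
step 3: [if@1.0] (true && ((\y.true) (\z.z)))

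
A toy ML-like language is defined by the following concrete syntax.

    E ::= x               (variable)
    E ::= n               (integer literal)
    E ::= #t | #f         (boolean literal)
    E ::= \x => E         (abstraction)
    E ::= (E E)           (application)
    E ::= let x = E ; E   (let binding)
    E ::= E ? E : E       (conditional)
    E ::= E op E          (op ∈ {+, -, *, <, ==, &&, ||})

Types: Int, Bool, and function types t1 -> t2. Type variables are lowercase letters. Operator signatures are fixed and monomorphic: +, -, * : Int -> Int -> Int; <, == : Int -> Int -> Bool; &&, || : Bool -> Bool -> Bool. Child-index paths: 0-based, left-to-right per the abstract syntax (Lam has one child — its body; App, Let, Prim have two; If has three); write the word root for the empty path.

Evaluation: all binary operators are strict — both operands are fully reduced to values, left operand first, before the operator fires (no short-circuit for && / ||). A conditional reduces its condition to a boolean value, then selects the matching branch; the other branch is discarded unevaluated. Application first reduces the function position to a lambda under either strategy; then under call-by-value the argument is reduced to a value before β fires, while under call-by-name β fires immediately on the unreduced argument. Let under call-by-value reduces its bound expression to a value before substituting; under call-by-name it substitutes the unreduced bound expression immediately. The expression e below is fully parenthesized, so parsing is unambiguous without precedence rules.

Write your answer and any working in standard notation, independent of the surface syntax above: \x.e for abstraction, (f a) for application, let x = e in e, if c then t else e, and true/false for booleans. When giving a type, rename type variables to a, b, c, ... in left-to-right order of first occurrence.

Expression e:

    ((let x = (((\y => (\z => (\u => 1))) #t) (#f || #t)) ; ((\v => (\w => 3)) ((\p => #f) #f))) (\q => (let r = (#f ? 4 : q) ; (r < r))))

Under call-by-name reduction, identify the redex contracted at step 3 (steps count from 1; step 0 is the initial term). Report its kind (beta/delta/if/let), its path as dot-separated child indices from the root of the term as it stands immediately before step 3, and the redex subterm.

Working:
step 0: ((let x = (((\y.(\z.(\u.1))) true) (false || true)) in ((\v.(\w.3)) ((\p.false) false))) (\q.(let r = (if false then 4 else q) in (r < r))))
step 1: [let@0] (((\v.(\w.3)) ((\p.false) false)) (\q.(let r = (if false then 4 else q) in (r < r))))
step 2: [beta@0] ((\w.3) (\q.(let r = (if false then 4 else q) in (r < r))))
step 3: [beta@root] 3

Answer: beta at root : ((\w.3) (\q.(let r = (if false then 4 else q) in (r < r))))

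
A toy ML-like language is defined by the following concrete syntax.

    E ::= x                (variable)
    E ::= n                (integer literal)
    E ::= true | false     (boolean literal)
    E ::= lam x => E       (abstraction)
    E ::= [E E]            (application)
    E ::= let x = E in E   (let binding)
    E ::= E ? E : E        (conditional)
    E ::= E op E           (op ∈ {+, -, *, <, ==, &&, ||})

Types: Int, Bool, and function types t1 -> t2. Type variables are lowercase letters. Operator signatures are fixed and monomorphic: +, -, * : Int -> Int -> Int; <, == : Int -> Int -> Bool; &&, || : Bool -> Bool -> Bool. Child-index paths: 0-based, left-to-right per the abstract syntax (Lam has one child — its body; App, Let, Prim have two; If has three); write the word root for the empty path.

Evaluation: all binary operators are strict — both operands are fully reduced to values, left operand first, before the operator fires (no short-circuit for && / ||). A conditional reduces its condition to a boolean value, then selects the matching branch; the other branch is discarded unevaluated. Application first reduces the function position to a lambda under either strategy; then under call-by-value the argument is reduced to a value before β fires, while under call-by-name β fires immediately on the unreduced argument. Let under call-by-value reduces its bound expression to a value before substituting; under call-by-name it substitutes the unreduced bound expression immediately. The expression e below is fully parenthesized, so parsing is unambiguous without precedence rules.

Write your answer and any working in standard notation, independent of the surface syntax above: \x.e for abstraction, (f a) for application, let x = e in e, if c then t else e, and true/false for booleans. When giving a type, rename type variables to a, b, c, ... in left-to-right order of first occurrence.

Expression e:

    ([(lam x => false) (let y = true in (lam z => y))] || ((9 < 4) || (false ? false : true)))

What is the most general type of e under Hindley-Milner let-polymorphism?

Trace:
\x._ : a -> Bool
let y : Bool
y : Bool
\z._ : b -> Bool
  unify a -> Bool ~ (b -> Bool) -> c
  unify a ~ b -> Bool
  unify Bool ~ c
_ _ : Bool
  unify Bool ~ Bool
  unify Int ~ Int
  unify Int ~ Int
  unify Bool ~ Bool
  unify Bool ~ Bool
  unify Bool ~ Bool
  unify Bool ~ Bool
  unify Bool ~ Bool

Answer: Bool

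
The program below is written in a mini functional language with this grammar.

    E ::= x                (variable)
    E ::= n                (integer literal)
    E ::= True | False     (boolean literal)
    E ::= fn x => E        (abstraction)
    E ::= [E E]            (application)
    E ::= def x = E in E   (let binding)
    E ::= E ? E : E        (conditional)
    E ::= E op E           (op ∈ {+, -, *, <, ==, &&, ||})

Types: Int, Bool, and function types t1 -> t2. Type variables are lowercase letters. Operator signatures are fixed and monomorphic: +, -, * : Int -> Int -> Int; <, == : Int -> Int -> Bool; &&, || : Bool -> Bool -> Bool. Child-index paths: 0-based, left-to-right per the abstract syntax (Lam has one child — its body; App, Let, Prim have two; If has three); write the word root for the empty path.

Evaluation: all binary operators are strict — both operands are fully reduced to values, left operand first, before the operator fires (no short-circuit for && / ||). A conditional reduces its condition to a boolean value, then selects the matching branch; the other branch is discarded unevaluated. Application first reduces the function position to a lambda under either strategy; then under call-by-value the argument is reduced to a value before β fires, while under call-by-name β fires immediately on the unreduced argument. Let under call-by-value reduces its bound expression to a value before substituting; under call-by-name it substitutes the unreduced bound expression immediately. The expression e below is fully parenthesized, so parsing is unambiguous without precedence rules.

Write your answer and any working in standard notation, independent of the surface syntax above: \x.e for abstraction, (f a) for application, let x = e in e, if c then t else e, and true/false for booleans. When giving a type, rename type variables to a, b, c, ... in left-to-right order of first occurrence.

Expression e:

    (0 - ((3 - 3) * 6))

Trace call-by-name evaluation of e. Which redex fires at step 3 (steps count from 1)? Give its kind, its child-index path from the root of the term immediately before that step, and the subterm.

Answer: delta at root : (0 - 0)

Working:
step 0: (0 - ((3 - 3) * 6))
step 1: [delta@1.0] (0 - (0 * 6))
step 2: [delta@1] (0 - 0)
step 3: [delta@root] 0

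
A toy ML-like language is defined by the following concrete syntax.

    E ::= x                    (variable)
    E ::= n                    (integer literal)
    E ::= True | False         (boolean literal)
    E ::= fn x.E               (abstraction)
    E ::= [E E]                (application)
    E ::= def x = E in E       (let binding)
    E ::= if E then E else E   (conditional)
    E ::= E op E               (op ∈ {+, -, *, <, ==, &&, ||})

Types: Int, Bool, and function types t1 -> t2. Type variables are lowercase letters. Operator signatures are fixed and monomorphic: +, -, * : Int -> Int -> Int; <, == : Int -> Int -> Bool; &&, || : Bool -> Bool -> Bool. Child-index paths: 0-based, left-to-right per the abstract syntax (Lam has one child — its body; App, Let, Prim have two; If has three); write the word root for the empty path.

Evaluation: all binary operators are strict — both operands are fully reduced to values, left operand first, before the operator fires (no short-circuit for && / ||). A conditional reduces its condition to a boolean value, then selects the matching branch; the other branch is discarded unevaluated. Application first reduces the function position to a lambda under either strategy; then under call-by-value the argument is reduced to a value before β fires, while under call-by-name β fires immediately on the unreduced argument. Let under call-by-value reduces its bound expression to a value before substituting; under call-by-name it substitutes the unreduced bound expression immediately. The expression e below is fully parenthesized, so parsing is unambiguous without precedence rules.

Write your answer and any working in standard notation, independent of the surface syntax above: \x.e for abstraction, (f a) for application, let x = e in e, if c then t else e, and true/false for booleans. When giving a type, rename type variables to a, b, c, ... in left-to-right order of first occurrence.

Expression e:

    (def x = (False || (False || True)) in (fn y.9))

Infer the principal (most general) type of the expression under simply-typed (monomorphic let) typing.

Answer: a -> Int

Derivation:
  unify Bool ~ Bool
  unify Bool ~ Bool
  unify Bool ~ Bool
  unify Bool ~ Bool
let x : Bool
\y._ : a -> Int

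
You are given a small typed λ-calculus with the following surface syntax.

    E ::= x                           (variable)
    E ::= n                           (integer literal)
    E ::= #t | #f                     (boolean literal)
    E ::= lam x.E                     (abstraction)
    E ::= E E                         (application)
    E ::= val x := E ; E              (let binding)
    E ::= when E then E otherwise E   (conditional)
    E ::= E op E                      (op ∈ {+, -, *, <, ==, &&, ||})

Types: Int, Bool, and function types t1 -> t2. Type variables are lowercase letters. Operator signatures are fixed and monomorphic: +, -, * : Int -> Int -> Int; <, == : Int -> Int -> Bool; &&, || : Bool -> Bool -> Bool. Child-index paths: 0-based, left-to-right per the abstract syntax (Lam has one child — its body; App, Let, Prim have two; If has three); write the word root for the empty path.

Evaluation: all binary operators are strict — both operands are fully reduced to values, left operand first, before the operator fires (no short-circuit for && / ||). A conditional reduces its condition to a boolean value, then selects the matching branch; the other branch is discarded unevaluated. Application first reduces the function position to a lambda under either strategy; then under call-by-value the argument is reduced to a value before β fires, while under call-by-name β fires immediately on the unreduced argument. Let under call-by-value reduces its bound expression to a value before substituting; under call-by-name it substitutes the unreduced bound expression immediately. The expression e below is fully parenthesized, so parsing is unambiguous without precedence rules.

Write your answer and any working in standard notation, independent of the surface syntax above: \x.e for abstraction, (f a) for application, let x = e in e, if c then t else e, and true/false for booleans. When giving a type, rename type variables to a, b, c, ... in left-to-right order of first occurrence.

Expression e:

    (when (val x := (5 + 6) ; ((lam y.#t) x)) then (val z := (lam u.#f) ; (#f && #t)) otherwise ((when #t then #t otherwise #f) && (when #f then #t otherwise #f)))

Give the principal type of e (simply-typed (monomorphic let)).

Trace:
  unify Int ~ Int
  unify Int ~ Int
let x : Int
\y._ : a -> Bool
x : Int
  unify a -> Bool ~ Int -> b
  unify a ~ Int
  unify Bool ~ b
_ _ : Bool
  unify Bool ~ Bool
\u._ : c -> Bool
let z : c -> Bool
  unify Bool ~ Bool
  unify Bool ~ Bool
  unify Bool ~ Bool
  unify Bool ~ Bool
  unify Bool ~ Bool
  unify Bool ~ Bool
  unify Bool ~ Bool
  unify Bool ~ Bool
  unify Bool ~ Bool

Answer: Bool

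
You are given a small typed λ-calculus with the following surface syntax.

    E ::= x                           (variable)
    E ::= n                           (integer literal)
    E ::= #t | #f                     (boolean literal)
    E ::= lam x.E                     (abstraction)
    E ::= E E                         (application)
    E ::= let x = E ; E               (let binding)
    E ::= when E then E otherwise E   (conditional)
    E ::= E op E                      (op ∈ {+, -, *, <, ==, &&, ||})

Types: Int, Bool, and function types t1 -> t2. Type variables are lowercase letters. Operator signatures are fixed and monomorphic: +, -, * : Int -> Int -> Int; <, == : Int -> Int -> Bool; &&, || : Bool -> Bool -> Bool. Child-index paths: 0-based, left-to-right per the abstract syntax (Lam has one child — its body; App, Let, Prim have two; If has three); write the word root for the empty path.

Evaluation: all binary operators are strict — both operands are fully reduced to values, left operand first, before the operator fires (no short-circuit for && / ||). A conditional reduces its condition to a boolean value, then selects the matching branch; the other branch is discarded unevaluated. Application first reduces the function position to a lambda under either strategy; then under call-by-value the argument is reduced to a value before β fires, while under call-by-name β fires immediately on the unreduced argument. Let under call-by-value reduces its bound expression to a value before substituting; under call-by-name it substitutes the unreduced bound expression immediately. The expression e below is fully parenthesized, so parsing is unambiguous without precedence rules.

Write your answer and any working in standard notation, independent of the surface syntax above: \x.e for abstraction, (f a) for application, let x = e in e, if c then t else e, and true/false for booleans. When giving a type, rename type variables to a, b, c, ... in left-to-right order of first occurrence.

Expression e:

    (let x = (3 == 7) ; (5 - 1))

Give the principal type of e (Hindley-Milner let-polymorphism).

Trace:
  unify Int ~ Int
  unify Int ~ Int
let x : Bool
  unify Int ~ Int
  unify Int ~ Int

Answer: Int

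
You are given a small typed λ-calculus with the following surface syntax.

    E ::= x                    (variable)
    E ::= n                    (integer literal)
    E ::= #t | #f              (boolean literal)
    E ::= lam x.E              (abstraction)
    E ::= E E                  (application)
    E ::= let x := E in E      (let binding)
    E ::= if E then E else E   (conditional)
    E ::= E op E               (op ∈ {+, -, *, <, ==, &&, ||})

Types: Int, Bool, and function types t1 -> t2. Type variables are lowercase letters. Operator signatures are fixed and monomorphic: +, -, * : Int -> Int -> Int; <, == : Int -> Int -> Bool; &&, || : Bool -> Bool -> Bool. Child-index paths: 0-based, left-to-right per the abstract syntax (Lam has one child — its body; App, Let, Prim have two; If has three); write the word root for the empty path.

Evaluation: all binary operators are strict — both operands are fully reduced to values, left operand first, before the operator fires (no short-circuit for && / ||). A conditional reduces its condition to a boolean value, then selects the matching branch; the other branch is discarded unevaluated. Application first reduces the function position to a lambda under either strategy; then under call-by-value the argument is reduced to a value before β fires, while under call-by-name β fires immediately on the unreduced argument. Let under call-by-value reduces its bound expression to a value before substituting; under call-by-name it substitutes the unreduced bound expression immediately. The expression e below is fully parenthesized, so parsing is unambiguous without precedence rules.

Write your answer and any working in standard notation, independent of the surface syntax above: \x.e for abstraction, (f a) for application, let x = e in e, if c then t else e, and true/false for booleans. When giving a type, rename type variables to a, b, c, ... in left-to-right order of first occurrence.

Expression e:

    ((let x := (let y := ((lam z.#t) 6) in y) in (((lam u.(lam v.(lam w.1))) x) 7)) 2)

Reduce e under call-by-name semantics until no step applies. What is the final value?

Derivation:
step 0: ((let x = (let y = ((\z.true) 6) in y) in (((\u.(\v.(\w.1))) x) 7)) 2)
step 1: [let@0] ((((\u.(\v.(\w.1))) (let y = ((\z.true) 6) in y)) 7) 2)
step 2: [beta@0.0] (((\v.(\w.1)) 7) 2)
step 3: [beta@0] ((\w.1) 2)
step 4: [beta@root] 1

Answer: 1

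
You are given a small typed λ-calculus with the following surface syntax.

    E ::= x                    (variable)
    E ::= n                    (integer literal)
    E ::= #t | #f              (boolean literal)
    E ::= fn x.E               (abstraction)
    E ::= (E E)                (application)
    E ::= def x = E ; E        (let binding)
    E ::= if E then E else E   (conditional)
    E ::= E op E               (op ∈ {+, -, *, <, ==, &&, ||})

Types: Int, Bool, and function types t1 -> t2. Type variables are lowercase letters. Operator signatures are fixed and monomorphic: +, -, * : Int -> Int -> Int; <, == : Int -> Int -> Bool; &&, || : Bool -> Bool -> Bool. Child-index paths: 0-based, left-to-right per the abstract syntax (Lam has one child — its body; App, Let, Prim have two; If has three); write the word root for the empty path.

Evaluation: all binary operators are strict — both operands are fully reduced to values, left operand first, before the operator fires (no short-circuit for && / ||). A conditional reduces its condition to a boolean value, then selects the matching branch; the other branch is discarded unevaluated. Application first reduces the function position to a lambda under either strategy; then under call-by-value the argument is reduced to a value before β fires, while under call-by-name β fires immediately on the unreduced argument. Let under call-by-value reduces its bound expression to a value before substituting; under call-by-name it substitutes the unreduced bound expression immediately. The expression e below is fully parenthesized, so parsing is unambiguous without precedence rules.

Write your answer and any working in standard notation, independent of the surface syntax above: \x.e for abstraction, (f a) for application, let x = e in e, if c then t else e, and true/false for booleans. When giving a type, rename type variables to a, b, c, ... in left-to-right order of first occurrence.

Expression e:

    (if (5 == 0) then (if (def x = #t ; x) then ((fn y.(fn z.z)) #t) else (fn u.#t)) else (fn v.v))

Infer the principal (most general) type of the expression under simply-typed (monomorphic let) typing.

Answer: Bool -> Bool

Trace:
  unify Int ~ Int
  unify Int ~ Int
  unify Bool ~ Bool
let x : Bool
x : Bool
  unify Bool ~ Bool
z : b
\z._ : b -> b
\y._ : a -> b -> b
  unify a -> b -> b ~ Bool -> c
  unify a ~ Bool
  unify b -> b ~ c
_ _ : b -> b
\u._ : d -> Bool
  unify b -> b ~ d -> Bool
  unify b ~ d
  unify d ~ Bool
v : e
\v._ : e -> e
  unify Bool -> Bool ~ e -> e
  unify Bool ~ e
  unify Bool ~ Bool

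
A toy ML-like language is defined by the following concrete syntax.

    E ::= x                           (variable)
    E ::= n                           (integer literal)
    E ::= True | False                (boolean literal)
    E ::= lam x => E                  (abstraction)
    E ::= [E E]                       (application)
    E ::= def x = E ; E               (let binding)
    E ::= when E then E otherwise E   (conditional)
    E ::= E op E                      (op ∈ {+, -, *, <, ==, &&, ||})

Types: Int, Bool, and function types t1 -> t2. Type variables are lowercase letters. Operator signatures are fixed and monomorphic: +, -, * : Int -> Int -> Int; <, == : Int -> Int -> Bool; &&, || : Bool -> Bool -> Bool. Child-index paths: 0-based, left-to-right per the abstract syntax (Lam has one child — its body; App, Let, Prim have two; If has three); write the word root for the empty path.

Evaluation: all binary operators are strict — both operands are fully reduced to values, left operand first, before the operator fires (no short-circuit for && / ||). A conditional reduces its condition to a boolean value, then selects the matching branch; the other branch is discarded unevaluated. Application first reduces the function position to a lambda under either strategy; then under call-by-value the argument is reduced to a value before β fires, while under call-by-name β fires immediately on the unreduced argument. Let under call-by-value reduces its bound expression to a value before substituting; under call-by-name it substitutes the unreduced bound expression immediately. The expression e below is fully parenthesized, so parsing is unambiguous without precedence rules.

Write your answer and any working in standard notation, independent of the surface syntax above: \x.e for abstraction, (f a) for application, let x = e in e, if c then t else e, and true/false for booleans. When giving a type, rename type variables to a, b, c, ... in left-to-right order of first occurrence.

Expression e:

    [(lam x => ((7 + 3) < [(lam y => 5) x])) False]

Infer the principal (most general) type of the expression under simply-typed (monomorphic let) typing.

Answer: Bool

Working:
  unify Int ~ Int
  unify Int ~ Int
  unify Int ~ Int
\y._ : b -> Int
x : a
  unify b -> Int ~ a -> c
  unify b ~ a
  unify Int ~ c
_ _ : Int
  unify Int ~ Int
\x._ : a -> Bool
  unify a -> Bool ~ Bool -> d
  unify a ~ Bool
  unify Bool ~ d
_ _ : Bool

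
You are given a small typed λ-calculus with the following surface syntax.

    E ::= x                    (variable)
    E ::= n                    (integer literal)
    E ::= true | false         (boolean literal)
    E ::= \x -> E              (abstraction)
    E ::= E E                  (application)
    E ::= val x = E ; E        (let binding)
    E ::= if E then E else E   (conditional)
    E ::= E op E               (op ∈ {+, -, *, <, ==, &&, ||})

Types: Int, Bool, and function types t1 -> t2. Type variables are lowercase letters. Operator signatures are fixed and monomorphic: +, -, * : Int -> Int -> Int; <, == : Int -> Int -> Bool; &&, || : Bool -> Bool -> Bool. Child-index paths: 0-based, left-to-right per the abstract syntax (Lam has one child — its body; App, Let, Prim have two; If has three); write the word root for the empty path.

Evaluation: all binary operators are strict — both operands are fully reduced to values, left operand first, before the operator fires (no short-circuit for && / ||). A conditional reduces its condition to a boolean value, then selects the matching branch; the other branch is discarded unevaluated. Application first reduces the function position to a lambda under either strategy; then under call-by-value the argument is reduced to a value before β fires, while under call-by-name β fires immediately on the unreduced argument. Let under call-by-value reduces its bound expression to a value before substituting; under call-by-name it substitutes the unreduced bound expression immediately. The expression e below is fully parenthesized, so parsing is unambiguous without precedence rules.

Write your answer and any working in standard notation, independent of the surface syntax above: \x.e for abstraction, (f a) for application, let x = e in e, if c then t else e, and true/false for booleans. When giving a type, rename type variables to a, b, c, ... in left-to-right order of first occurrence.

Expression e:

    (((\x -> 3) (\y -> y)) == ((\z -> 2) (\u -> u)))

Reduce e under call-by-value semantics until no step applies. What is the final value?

Answer: false

Trace:
step 0: (((\x.3) (\y.y)) == ((\z.2) (\u.u)))
step 1: [beta@0] (3 == ((\z.2) (\u.u)))
step 2: [beta@1] (3 == 2)
step 3: [delta@root] false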